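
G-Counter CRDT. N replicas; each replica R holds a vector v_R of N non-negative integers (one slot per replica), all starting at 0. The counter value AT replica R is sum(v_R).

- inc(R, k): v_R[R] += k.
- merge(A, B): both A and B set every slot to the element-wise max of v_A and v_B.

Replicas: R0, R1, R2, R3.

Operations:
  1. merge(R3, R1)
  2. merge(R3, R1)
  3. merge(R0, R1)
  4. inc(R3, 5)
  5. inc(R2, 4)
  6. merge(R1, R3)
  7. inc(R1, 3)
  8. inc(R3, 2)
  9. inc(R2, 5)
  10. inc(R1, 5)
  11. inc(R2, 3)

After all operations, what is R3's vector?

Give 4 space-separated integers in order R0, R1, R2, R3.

Answer: 0 0 0 7

Derivation:
Op 1: merge R3<->R1 -> R3=(0,0,0,0) R1=(0,0,0,0)
Op 2: merge R3<->R1 -> R3=(0,0,0,0) R1=(0,0,0,0)
Op 3: merge R0<->R1 -> R0=(0,0,0,0) R1=(0,0,0,0)
Op 4: inc R3 by 5 -> R3=(0,0,0,5) value=5
Op 5: inc R2 by 4 -> R2=(0,0,4,0) value=4
Op 6: merge R1<->R3 -> R1=(0,0,0,5) R3=(0,0,0,5)
Op 7: inc R1 by 3 -> R1=(0,3,0,5) value=8
Op 8: inc R3 by 2 -> R3=(0,0,0,7) value=7
Op 9: inc R2 by 5 -> R2=(0,0,9,0) value=9
Op 10: inc R1 by 5 -> R1=(0,8,0,5) value=13
Op 11: inc R2 by 3 -> R2=(0,0,12,0) value=12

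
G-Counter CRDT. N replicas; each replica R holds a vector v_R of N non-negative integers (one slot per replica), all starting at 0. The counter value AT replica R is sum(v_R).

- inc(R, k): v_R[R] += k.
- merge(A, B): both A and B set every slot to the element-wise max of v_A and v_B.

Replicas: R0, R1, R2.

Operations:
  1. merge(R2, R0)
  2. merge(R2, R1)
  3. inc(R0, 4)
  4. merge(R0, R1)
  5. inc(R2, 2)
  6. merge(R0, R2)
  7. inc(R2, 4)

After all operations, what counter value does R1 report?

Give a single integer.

Answer: 4

Derivation:
Op 1: merge R2<->R0 -> R2=(0,0,0) R0=(0,0,0)
Op 2: merge R2<->R1 -> R2=(0,0,0) R1=(0,0,0)
Op 3: inc R0 by 4 -> R0=(4,0,0) value=4
Op 4: merge R0<->R1 -> R0=(4,0,0) R1=(4,0,0)
Op 5: inc R2 by 2 -> R2=(0,0,2) value=2
Op 6: merge R0<->R2 -> R0=(4,0,2) R2=(4,0,2)
Op 7: inc R2 by 4 -> R2=(4,0,6) value=10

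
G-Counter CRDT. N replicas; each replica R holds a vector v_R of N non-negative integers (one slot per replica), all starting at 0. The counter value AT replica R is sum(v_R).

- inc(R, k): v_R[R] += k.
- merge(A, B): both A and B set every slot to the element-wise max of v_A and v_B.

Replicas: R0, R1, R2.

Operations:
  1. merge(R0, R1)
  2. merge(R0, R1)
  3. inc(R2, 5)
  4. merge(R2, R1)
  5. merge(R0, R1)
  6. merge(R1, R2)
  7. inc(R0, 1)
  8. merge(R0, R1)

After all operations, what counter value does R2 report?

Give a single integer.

Op 1: merge R0<->R1 -> R0=(0,0,0) R1=(0,0,0)
Op 2: merge R0<->R1 -> R0=(0,0,0) R1=(0,0,0)
Op 3: inc R2 by 5 -> R2=(0,0,5) value=5
Op 4: merge R2<->R1 -> R2=(0,0,5) R1=(0,0,5)
Op 5: merge R0<->R1 -> R0=(0,0,5) R1=(0,0,5)
Op 6: merge R1<->R2 -> R1=(0,0,5) R2=(0,0,5)
Op 7: inc R0 by 1 -> R0=(1,0,5) value=6
Op 8: merge R0<->R1 -> R0=(1,0,5) R1=(1,0,5)

Answer: 5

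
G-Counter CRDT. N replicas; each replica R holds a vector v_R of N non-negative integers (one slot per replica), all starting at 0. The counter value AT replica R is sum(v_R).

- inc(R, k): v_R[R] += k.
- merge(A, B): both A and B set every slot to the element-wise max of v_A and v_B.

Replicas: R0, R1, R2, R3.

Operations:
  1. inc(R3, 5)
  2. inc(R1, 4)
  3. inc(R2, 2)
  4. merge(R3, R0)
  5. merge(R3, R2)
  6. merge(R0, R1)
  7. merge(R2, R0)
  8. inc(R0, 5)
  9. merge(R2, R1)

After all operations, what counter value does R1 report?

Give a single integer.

Op 1: inc R3 by 5 -> R3=(0,0,0,5) value=5
Op 2: inc R1 by 4 -> R1=(0,4,0,0) value=4
Op 3: inc R2 by 2 -> R2=(0,0,2,0) value=2
Op 4: merge R3<->R0 -> R3=(0,0,0,5) R0=(0,0,0,5)
Op 5: merge R3<->R2 -> R3=(0,0,2,5) R2=(0,0,2,5)
Op 6: merge R0<->R1 -> R0=(0,4,0,5) R1=(0,4,0,5)
Op 7: merge R2<->R0 -> R2=(0,4,2,5) R0=(0,4,2,5)
Op 8: inc R0 by 5 -> R0=(5,4,2,5) value=16
Op 9: merge R2<->R1 -> R2=(0,4,2,5) R1=(0,4,2,5)

Answer: 11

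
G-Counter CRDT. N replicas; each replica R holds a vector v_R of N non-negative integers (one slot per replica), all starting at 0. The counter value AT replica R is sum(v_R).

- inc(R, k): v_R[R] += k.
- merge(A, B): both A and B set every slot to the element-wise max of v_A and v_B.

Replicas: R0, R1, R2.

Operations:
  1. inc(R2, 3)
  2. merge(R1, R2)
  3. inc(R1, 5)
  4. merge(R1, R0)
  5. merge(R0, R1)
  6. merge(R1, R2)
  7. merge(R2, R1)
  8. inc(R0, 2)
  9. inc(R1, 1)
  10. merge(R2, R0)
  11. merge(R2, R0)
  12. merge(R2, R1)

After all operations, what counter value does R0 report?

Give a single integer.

Op 1: inc R2 by 3 -> R2=(0,0,3) value=3
Op 2: merge R1<->R2 -> R1=(0,0,3) R2=(0,0,3)
Op 3: inc R1 by 5 -> R1=(0,5,3) value=8
Op 4: merge R1<->R0 -> R1=(0,5,3) R0=(0,5,3)
Op 5: merge R0<->R1 -> R0=(0,5,3) R1=(0,5,3)
Op 6: merge R1<->R2 -> R1=(0,5,3) R2=(0,5,3)
Op 7: merge R2<->R1 -> R2=(0,5,3) R1=(0,5,3)
Op 8: inc R0 by 2 -> R0=(2,5,3) value=10
Op 9: inc R1 by 1 -> R1=(0,6,3) value=9
Op 10: merge R2<->R0 -> R2=(2,5,3) R0=(2,5,3)
Op 11: merge R2<->R0 -> R2=(2,5,3) R0=(2,5,3)
Op 12: merge R2<->R1 -> R2=(2,6,3) R1=(2,6,3)

Answer: 10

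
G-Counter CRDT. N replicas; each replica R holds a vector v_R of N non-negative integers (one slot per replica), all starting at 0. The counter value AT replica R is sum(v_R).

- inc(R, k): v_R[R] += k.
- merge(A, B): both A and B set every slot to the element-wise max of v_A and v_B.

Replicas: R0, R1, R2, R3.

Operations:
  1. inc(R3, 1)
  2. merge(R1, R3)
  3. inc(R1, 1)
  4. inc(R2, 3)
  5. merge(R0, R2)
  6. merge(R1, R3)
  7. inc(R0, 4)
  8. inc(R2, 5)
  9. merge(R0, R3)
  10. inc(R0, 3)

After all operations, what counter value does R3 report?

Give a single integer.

Op 1: inc R3 by 1 -> R3=(0,0,0,1) value=1
Op 2: merge R1<->R3 -> R1=(0,0,0,1) R3=(0,0,0,1)
Op 3: inc R1 by 1 -> R1=(0,1,0,1) value=2
Op 4: inc R2 by 3 -> R2=(0,0,3,0) value=3
Op 5: merge R0<->R2 -> R0=(0,0,3,0) R2=(0,0,3,0)
Op 6: merge R1<->R3 -> R1=(0,1,0,1) R3=(0,1,0,1)
Op 7: inc R0 by 4 -> R0=(4,0,3,0) value=7
Op 8: inc R2 by 5 -> R2=(0,0,8,0) value=8
Op 9: merge R0<->R3 -> R0=(4,1,3,1) R3=(4,1,3,1)
Op 10: inc R0 by 3 -> R0=(7,1,3,1) value=12

Answer: 9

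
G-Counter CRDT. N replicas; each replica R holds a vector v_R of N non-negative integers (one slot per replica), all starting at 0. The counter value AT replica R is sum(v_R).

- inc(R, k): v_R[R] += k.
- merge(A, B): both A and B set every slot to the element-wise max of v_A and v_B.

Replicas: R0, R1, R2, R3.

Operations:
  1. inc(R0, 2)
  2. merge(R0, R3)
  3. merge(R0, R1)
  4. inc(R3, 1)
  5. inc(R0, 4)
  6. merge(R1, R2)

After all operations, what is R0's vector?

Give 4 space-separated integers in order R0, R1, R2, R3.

Answer: 6 0 0 0

Derivation:
Op 1: inc R0 by 2 -> R0=(2,0,0,0) value=2
Op 2: merge R0<->R3 -> R0=(2,0,0,0) R3=(2,0,0,0)
Op 3: merge R0<->R1 -> R0=(2,0,0,0) R1=(2,0,0,0)
Op 4: inc R3 by 1 -> R3=(2,0,0,1) value=3
Op 5: inc R0 by 4 -> R0=(6,0,0,0) value=6
Op 6: merge R1<->R2 -> R1=(2,0,0,0) R2=(2,0,0,0)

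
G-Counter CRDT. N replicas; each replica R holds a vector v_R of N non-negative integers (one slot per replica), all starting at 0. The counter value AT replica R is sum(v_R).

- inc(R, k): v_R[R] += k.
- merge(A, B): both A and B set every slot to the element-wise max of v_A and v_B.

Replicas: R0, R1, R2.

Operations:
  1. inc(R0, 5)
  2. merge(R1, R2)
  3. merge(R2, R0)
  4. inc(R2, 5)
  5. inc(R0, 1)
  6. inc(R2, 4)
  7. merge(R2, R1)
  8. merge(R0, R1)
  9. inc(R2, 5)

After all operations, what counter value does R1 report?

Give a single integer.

Answer: 15

Derivation:
Op 1: inc R0 by 5 -> R0=(5,0,0) value=5
Op 2: merge R1<->R2 -> R1=(0,0,0) R2=(0,0,0)
Op 3: merge R2<->R0 -> R2=(5,0,0) R0=(5,0,0)
Op 4: inc R2 by 5 -> R2=(5,0,5) value=10
Op 5: inc R0 by 1 -> R0=(6,0,0) value=6
Op 6: inc R2 by 4 -> R2=(5,0,9) value=14
Op 7: merge R2<->R1 -> R2=(5,0,9) R1=(5,0,9)
Op 8: merge R0<->R1 -> R0=(6,0,9) R1=(6,0,9)
Op 9: inc R2 by 5 -> R2=(5,0,14) value=19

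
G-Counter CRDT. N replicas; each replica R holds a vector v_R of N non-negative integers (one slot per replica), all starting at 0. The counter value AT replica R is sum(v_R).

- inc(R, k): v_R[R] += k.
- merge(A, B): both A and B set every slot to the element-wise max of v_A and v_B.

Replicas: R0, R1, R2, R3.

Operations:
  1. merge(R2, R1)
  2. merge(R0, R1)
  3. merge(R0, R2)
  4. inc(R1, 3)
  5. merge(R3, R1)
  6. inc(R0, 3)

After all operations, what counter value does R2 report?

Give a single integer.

Op 1: merge R2<->R1 -> R2=(0,0,0,0) R1=(0,0,0,0)
Op 2: merge R0<->R1 -> R0=(0,0,0,0) R1=(0,0,0,0)
Op 3: merge R0<->R2 -> R0=(0,0,0,0) R2=(0,0,0,0)
Op 4: inc R1 by 3 -> R1=(0,3,0,0) value=3
Op 5: merge R3<->R1 -> R3=(0,3,0,0) R1=(0,3,0,0)
Op 6: inc R0 by 3 -> R0=(3,0,0,0) value=3

Answer: 0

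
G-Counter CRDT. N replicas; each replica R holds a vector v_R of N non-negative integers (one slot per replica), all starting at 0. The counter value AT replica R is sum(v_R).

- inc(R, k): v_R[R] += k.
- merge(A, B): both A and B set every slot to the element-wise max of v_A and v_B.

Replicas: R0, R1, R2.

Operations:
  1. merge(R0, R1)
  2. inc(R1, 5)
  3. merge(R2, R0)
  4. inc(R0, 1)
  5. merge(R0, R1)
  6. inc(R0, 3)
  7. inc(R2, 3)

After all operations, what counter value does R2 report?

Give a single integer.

Answer: 3

Derivation:
Op 1: merge R0<->R1 -> R0=(0,0,0) R1=(0,0,0)
Op 2: inc R1 by 5 -> R1=(0,5,0) value=5
Op 3: merge R2<->R0 -> R2=(0,0,0) R0=(0,0,0)
Op 4: inc R0 by 1 -> R0=(1,0,0) value=1
Op 5: merge R0<->R1 -> R0=(1,5,0) R1=(1,5,0)
Op 6: inc R0 by 3 -> R0=(4,5,0) value=9
Op 7: inc R2 by 3 -> R2=(0,0,3) value=3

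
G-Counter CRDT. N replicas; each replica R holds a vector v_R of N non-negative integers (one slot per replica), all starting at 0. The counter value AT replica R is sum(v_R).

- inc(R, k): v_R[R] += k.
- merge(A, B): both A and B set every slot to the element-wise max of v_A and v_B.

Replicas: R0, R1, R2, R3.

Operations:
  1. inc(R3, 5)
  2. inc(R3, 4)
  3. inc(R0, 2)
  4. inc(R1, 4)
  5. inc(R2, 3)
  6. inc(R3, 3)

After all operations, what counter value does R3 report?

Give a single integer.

Answer: 12

Derivation:
Op 1: inc R3 by 5 -> R3=(0,0,0,5) value=5
Op 2: inc R3 by 4 -> R3=(0,0,0,9) value=9
Op 3: inc R0 by 2 -> R0=(2,0,0,0) value=2
Op 4: inc R1 by 4 -> R1=(0,4,0,0) value=4
Op 5: inc R2 by 3 -> R2=(0,0,3,0) value=3
Op 6: inc R3 by 3 -> R3=(0,0,0,12) value=12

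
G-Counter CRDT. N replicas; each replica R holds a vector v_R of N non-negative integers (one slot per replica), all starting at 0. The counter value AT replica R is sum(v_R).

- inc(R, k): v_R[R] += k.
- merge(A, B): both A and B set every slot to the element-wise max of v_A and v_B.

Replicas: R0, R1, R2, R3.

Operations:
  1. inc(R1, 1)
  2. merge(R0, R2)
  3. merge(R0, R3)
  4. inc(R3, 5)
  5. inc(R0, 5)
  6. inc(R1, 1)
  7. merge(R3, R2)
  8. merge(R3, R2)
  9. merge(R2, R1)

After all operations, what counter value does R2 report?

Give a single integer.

Op 1: inc R1 by 1 -> R1=(0,1,0,0) value=1
Op 2: merge R0<->R2 -> R0=(0,0,0,0) R2=(0,0,0,0)
Op 3: merge R0<->R3 -> R0=(0,0,0,0) R3=(0,0,0,0)
Op 4: inc R3 by 5 -> R3=(0,0,0,5) value=5
Op 5: inc R0 by 5 -> R0=(5,0,0,0) value=5
Op 6: inc R1 by 1 -> R1=(0,2,0,0) value=2
Op 7: merge R3<->R2 -> R3=(0,0,0,5) R2=(0,0,0,5)
Op 8: merge R3<->R2 -> R3=(0,0,0,5) R2=(0,0,0,5)
Op 9: merge R2<->R1 -> R2=(0,2,0,5) R1=(0,2,0,5)

Answer: 7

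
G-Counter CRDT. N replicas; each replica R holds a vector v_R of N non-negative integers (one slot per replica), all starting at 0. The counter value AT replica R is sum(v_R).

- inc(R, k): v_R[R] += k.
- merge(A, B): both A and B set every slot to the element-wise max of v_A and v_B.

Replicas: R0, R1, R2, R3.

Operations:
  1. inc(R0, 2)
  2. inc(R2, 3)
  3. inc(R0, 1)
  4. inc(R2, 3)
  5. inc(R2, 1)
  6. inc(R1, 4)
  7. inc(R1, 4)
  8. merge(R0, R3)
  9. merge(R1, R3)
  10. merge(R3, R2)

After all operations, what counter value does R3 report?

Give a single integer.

Answer: 18

Derivation:
Op 1: inc R0 by 2 -> R0=(2,0,0,0) value=2
Op 2: inc R2 by 3 -> R2=(0,0,3,0) value=3
Op 3: inc R0 by 1 -> R0=(3,0,0,0) value=3
Op 4: inc R2 by 3 -> R2=(0,0,6,0) value=6
Op 5: inc R2 by 1 -> R2=(0,0,7,0) value=7
Op 6: inc R1 by 4 -> R1=(0,4,0,0) value=4
Op 7: inc R1 by 4 -> R1=(0,8,0,0) value=8
Op 8: merge R0<->R3 -> R0=(3,0,0,0) R3=(3,0,0,0)
Op 9: merge R1<->R3 -> R1=(3,8,0,0) R3=(3,8,0,0)
Op 10: merge R3<->R2 -> R3=(3,8,7,0) R2=(3,8,7,0)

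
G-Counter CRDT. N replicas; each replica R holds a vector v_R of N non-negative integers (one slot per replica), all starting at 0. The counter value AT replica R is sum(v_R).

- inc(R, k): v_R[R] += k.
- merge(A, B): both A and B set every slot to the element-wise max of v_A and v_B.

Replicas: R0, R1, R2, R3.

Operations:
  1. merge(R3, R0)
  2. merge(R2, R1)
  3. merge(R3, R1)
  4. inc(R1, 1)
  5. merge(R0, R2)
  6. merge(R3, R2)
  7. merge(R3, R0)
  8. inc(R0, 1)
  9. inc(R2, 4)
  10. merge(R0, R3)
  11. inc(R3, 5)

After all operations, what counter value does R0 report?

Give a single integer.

Answer: 1

Derivation:
Op 1: merge R3<->R0 -> R3=(0,0,0,0) R0=(0,0,0,0)
Op 2: merge R2<->R1 -> R2=(0,0,0,0) R1=(0,0,0,0)
Op 3: merge R3<->R1 -> R3=(0,0,0,0) R1=(0,0,0,0)
Op 4: inc R1 by 1 -> R1=(0,1,0,0) value=1
Op 5: merge R0<->R2 -> R0=(0,0,0,0) R2=(0,0,0,0)
Op 6: merge R3<->R2 -> R3=(0,0,0,0) R2=(0,0,0,0)
Op 7: merge R3<->R0 -> R3=(0,0,0,0) R0=(0,0,0,0)
Op 8: inc R0 by 1 -> R0=(1,0,0,0) value=1
Op 9: inc R2 by 4 -> R2=(0,0,4,0) value=4
Op 10: merge R0<->R3 -> R0=(1,0,0,0) R3=(1,0,0,0)
Op 11: inc R3 by 5 -> R3=(1,0,0,5) value=6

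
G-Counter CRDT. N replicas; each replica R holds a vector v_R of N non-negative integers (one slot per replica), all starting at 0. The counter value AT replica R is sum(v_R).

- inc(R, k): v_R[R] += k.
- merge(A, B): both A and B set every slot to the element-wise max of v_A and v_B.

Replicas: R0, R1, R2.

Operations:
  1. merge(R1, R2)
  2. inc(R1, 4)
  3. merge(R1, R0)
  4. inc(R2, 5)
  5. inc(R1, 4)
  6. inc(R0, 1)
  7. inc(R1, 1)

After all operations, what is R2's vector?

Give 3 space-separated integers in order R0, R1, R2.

Op 1: merge R1<->R2 -> R1=(0,0,0) R2=(0,0,0)
Op 2: inc R1 by 4 -> R1=(0,4,0) value=4
Op 3: merge R1<->R0 -> R1=(0,4,0) R0=(0,4,0)
Op 4: inc R2 by 5 -> R2=(0,0,5) value=5
Op 5: inc R1 by 4 -> R1=(0,8,0) value=8
Op 6: inc R0 by 1 -> R0=(1,4,0) value=5
Op 7: inc R1 by 1 -> R1=(0,9,0) value=9

Answer: 0 0 5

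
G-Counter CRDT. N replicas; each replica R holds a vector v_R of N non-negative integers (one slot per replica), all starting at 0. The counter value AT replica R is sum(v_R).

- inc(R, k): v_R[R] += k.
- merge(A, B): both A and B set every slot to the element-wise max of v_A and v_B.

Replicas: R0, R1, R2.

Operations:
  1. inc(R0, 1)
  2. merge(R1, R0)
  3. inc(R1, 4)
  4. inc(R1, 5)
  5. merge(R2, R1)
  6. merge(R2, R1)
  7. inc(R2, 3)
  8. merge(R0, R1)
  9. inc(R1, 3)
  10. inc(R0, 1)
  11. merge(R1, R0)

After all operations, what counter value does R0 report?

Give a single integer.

Op 1: inc R0 by 1 -> R0=(1,0,0) value=1
Op 2: merge R1<->R0 -> R1=(1,0,0) R0=(1,0,0)
Op 3: inc R1 by 4 -> R1=(1,4,0) value=5
Op 4: inc R1 by 5 -> R1=(1,9,0) value=10
Op 5: merge R2<->R1 -> R2=(1,9,0) R1=(1,9,0)
Op 6: merge R2<->R1 -> R2=(1,9,0) R1=(1,9,0)
Op 7: inc R2 by 3 -> R2=(1,9,3) value=13
Op 8: merge R0<->R1 -> R0=(1,9,0) R1=(1,9,0)
Op 9: inc R1 by 3 -> R1=(1,12,0) value=13
Op 10: inc R0 by 1 -> R0=(2,9,0) value=11
Op 11: merge R1<->R0 -> R1=(2,12,0) R0=(2,12,0)

Answer: 14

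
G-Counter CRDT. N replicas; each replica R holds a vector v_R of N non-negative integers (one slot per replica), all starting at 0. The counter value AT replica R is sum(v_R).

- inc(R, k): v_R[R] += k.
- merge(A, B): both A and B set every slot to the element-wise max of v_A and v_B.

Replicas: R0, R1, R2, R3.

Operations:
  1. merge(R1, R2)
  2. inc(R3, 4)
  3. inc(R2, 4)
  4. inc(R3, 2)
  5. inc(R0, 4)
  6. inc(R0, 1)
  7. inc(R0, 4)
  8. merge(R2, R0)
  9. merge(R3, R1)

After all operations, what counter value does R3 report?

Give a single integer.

Op 1: merge R1<->R2 -> R1=(0,0,0,0) R2=(0,0,0,0)
Op 2: inc R3 by 4 -> R3=(0,0,0,4) value=4
Op 3: inc R2 by 4 -> R2=(0,0,4,0) value=4
Op 4: inc R3 by 2 -> R3=(0,0,0,6) value=6
Op 5: inc R0 by 4 -> R0=(4,0,0,0) value=4
Op 6: inc R0 by 1 -> R0=(5,0,0,0) value=5
Op 7: inc R0 by 4 -> R0=(9,0,0,0) value=9
Op 8: merge R2<->R0 -> R2=(9,0,4,0) R0=(9,0,4,0)
Op 9: merge R3<->R1 -> R3=(0,0,0,6) R1=(0,0,0,6)

Answer: 6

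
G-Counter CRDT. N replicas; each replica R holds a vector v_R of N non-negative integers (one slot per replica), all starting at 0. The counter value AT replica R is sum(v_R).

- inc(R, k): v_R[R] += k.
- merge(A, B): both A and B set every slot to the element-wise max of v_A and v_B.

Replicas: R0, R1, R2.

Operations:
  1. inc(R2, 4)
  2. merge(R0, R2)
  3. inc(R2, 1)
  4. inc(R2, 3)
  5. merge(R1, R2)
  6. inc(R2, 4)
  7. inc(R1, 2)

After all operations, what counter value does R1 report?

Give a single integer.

Op 1: inc R2 by 4 -> R2=(0,0,4) value=4
Op 2: merge R0<->R2 -> R0=(0,0,4) R2=(0,0,4)
Op 3: inc R2 by 1 -> R2=(0,0,5) value=5
Op 4: inc R2 by 3 -> R2=(0,0,8) value=8
Op 5: merge R1<->R2 -> R1=(0,0,8) R2=(0,0,8)
Op 6: inc R2 by 4 -> R2=(0,0,12) value=12
Op 7: inc R1 by 2 -> R1=(0,2,8) value=10

Answer: 10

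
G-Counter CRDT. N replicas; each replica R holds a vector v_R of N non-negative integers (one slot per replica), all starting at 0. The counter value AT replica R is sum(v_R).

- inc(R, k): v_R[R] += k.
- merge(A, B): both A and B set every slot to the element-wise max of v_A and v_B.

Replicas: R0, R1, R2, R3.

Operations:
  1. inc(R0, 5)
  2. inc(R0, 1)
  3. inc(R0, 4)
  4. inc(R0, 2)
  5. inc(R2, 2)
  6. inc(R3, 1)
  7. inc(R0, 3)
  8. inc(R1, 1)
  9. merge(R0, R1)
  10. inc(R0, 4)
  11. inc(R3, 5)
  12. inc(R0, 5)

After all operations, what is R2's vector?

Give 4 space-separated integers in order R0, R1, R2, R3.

Op 1: inc R0 by 5 -> R0=(5,0,0,0) value=5
Op 2: inc R0 by 1 -> R0=(6,0,0,0) value=6
Op 3: inc R0 by 4 -> R0=(10,0,0,0) value=10
Op 4: inc R0 by 2 -> R0=(12,0,0,0) value=12
Op 5: inc R2 by 2 -> R2=(0,0,2,0) value=2
Op 6: inc R3 by 1 -> R3=(0,0,0,1) value=1
Op 7: inc R0 by 3 -> R0=(15,0,0,0) value=15
Op 8: inc R1 by 1 -> R1=(0,1,0,0) value=1
Op 9: merge R0<->R1 -> R0=(15,1,0,0) R1=(15,1,0,0)
Op 10: inc R0 by 4 -> R0=(19,1,0,0) value=20
Op 11: inc R3 by 5 -> R3=(0,0,0,6) value=6
Op 12: inc R0 by 5 -> R0=(24,1,0,0) value=25

Answer: 0 0 2 0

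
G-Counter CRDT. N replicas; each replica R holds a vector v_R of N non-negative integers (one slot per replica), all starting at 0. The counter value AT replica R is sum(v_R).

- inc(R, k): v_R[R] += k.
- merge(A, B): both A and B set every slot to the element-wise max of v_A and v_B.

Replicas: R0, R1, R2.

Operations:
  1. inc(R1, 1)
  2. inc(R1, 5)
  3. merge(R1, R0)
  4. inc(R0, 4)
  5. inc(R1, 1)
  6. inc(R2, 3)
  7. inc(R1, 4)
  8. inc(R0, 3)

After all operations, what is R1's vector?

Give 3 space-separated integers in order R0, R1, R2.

Answer: 0 11 0

Derivation:
Op 1: inc R1 by 1 -> R1=(0,1,0) value=1
Op 2: inc R1 by 5 -> R1=(0,6,0) value=6
Op 3: merge R1<->R0 -> R1=(0,6,0) R0=(0,6,0)
Op 4: inc R0 by 4 -> R0=(4,6,0) value=10
Op 5: inc R1 by 1 -> R1=(0,7,0) value=7
Op 6: inc R2 by 3 -> R2=(0,0,3) value=3
Op 7: inc R1 by 4 -> R1=(0,11,0) value=11
Op 8: inc R0 by 3 -> R0=(7,6,0) value=13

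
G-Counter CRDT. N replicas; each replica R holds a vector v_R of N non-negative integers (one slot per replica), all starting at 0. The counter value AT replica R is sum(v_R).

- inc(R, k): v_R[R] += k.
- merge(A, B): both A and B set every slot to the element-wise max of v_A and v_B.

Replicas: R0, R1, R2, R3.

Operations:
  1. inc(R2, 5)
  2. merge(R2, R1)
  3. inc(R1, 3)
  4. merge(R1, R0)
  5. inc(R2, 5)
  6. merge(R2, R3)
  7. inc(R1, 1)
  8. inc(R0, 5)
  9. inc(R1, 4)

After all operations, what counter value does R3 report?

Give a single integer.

Answer: 10

Derivation:
Op 1: inc R2 by 5 -> R2=(0,0,5,0) value=5
Op 2: merge R2<->R1 -> R2=(0,0,5,0) R1=(0,0,5,0)
Op 3: inc R1 by 3 -> R1=(0,3,5,0) value=8
Op 4: merge R1<->R0 -> R1=(0,3,5,0) R0=(0,3,5,0)
Op 5: inc R2 by 5 -> R2=(0,0,10,0) value=10
Op 6: merge R2<->R3 -> R2=(0,0,10,0) R3=(0,0,10,0)
Op 7: inc R1 by 1 -> R1=(0,4,5,0) value=9
Op 8: inc R0 by 5 -> R0=(5,3,5,0) value=13
Op 9: inc R1 by 4 -> R1=(0,8,5,0) value=13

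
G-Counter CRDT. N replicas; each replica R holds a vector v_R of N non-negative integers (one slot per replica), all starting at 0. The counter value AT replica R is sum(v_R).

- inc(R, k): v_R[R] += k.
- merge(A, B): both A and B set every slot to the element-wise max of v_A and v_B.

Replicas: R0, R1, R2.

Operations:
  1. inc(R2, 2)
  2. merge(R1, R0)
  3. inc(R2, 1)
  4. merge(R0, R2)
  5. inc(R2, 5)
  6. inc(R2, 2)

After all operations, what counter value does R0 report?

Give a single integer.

Op 1: inc R2 by 2 -> R2=(0,0,2) value=2
Op 2: merge R1<->R0 -> R1=(0,0,0) R0=(0,0,0)
Op 3: inc R2 by 1 -> R2=(0,0,3) value=3
Op 4: merge R0<->R2 -> R0=(0,0,3) R2=(0,0,3)
Op 5: inc R2 by 5 -> R2=(0,0,8) value=8
Op 6: inc R2 by 2 -> R2=(0,0,10) value=10

Answer: 3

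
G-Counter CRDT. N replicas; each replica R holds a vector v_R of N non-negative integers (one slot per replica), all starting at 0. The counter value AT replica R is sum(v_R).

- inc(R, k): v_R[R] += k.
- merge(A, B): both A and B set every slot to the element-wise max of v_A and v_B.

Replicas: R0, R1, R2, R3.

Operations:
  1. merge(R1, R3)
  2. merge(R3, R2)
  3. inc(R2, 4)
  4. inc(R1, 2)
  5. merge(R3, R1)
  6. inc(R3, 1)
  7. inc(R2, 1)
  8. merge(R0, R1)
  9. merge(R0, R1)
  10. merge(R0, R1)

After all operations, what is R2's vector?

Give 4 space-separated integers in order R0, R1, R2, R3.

Answer: 0 0 5 0

Derivation:
Op 1: merge R1<->R3 -> R1=(0,0,0,0) R3=(0,0,0,0)
Op 2: merge R3<->R2 -> R3=(0,0,0,0) R2=(0,0,0,0)
Op 3: inc R2 by 4 -> R2=(0,0,4,0) value=4
Op 4: inc R1 by 2 -> R1=(0,2,0,0) value=2
Op 5: merge R3<->R1 -> R3=(0,2,0,0) R1=(0,2,0,0)
Op 6: inc R3 by 1 -> R3=(0,2,0,1) value=3
Op 7: inc R2 by 1 -> R2=(0,0,5,0) value=5
Op 8: merge R0<->R1 -> R0=(0,2,0,0) R1=(0,2,0,0)
Op 9: merge R0<->R1 -> R0=(0,2,0,0) R1=(0,2,0,0)
Op 10: merge R0<->R1 -> R0=(0,2,0,0) R1=(0,2,0,0)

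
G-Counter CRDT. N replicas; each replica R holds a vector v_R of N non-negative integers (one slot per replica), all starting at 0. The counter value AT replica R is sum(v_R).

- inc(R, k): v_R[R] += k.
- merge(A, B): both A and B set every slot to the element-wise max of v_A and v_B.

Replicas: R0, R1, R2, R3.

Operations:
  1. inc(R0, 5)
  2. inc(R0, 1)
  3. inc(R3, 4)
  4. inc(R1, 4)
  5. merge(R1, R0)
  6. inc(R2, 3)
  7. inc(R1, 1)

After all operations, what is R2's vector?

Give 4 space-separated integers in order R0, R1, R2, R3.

Answer: 0 0 3 0

Derivation:
Op 1: inc R0 by 5 -> R0=(5,0,0,0) value=5
Op 2: inc R0 by 1 -> R0=(6,0,0,0) value=6
Op 3: inc R3 by 4 -> R3=(0,0,0,4) value=4
Op 4: inc R1 by 4 -> R1=(0,4,0,0) value=4
Op 5: merge R1<->R0 -> R1=(6,4,0,0) R0=(6,4,0,0)
Op 6: inc R2 by 3 -> R2=(0,0,3,0) value=3
Op 7: inc R1 by 1 -> R1=(6,5,0,0) value=11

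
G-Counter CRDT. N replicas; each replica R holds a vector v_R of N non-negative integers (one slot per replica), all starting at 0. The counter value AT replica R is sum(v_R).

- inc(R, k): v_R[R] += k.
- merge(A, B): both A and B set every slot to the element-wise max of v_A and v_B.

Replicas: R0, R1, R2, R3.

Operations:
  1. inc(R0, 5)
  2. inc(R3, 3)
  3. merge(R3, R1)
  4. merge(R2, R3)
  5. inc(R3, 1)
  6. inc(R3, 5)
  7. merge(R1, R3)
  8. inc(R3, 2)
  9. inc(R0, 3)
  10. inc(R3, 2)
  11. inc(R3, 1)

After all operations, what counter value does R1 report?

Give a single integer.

Op 1: inc R0 by 5 -> R0=(5,0,0,0) value=5
Op 2: inc R3 by 3 -> R3=(0,0,0,3) value=3
Op 3: merge R3<->R1 -> R3=(0,0,0,3) R1=(0,0,0,3)
Op 4: merge R2<->R3 -> R2=(0,0,0,3) R3=(0,0,0,3)
Op 5: inc R3 by 1 -> R3=(0,0,0,4) value=4
Op 6: inc R3 by 5 -> R3=(0,0,0,9) value=9
Op 7: merge R1<->R3 -> R1=(0,0,0,9) R3=(0,0,0,9)
Op 8: inc R3 by 2 -> R3=(0,0,0,11) value=11
Op 9: inc R0 by 3 -> R0=(8,0,0,0) value=8
Op 10: inc R3 by 2 -> R3=(0,0,0,13) value=13
Op 11: inc R3 by 1 -> R3=(0,0,0,14) value=14

Answer: 9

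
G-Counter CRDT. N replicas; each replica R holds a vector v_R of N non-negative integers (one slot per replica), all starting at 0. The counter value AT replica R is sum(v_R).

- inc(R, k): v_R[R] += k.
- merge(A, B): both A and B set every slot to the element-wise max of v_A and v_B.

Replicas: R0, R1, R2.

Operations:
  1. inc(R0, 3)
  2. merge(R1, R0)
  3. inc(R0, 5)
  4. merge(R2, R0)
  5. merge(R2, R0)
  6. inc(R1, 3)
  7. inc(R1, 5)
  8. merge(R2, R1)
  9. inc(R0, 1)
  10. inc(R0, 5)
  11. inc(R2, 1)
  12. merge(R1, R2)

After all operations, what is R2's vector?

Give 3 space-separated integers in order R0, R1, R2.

Answer: 8 8 1

Derivation:
Op 1: inc R0 by 3 -> R0=(3,0,0) value=3
Op 2: merge R1<->R0 -> R1=(3,0,0) R0=(3,0,0)
Op 3: inc R0 by 5 -> R0=(8,0,0) value=8
Op 4: merge R2<->R0 -> R2=(8,0,0) R0=(8,0,0)
Op 5: merge R2<->R0 -> R2=(8,0,0) R0=(8,0,0)
Op 6: inc R1 by 3 -> R1=(3,3,0) value=6
Op 7: inc R1 by 5 -> R1=(3,8,0) value=11
Op 8: merge R2<->R1 -> R2=(8,8,0) R1=(8,8,0)
Op 9: inc R0 by 1 -> R0=(9,0,0) value=9
Op 10: inc R0 by 5 -> R0=(14,0,0) value=14
Op 11: inc R2 by 1 -> R2=(8,8,1) value=17
Op 12: merge R1<->R2 -> R1=(8,8,1) R2=(8,8,1)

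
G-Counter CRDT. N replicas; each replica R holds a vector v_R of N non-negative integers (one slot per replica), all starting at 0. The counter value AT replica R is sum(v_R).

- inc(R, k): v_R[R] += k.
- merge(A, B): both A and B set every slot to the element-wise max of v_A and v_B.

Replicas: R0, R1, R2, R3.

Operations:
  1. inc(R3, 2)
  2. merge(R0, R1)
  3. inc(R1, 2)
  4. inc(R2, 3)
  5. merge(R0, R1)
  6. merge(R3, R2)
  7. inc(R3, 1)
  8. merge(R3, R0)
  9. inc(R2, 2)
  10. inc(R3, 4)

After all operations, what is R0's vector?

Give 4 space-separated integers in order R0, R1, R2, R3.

Answer: 0 2 3 3

Derivation:
Op 1: inc R3 by 2 -> R3=(0,0,0,2) value=2
Op 2: merge R0<->R1 -> R0=(0,0,0,0) R1=(0,0,0,0)
Op 3: inc R1 by 2 -> R1=(0,2,0,0) value=2
Op 4: inc R2 by 3 -> R2=(0,0,3,0) value=3
Op 5: merge R0<->R1 -> R0=(0,2,0,0) R1=(0,2,0,0)
Op 6: merge R3<->R2 -> R3=(0,0,3,2) R2=(0,0,3,2)
Op 7: inc R3 by 1 -> R3=(0,0,3,3) value=6
Op 8: merge R3<->R0 -> R3=(0,2,3,3) R0=(0,2,3,3)
Op 9: inc R2 by 2 -> R2=(0,0,5,2) value=7
Op 10: inc R3 by 4 -> R3=(0,2,3,7) value=12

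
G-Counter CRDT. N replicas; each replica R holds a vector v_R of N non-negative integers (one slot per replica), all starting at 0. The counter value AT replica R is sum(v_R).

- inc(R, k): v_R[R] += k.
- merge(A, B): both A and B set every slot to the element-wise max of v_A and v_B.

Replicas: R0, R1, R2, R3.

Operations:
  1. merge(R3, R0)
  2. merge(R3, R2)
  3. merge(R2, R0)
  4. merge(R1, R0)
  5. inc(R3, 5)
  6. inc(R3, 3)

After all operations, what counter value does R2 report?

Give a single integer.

Op 1: merge R3<->R0 -> R3=(0,0,0,0) R0=(0,0,0,0)
Op 2: merge R3<->R2 -> R3=(0,0,0,0) R2=(0,0,0,0)
Op 3: merge R2<->R0 -> R2=(0,0,0,0) R0=(0,0,0,0)
Op 4: merge R1<->R0 -> R1=(0,0,0,0) R0=(0,0,0,0)
Op 5: inc R3 by 5 -> R3=(0,0,0,5) value=5
Op 6: inc R3 by 3 -> R3=(0,0,0,8) value=8

Answer: 0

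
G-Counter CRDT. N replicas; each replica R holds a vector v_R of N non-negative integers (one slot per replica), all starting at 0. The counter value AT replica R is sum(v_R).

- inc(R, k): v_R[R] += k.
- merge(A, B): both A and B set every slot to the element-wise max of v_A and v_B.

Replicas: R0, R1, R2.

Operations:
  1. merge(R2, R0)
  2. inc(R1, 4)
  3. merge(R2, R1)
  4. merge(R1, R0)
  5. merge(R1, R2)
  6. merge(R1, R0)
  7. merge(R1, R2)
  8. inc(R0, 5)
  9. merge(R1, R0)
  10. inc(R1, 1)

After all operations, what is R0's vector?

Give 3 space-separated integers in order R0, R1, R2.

Answer: 5 4 0

Derivation:
Op 1: merge R2<->R0 -> R2=(0,0,0) R0=(0,0,0)
Op 2: inc R1 by 4 -> R1=(0,4,0) value=4
Op 3: merge R2<->R1 -> R2=(0,4,0) R1=(0,4,0)
Op 4: merge R1<->R0 -> R1=(0,4,0) R0=(0,4,0)
Op 5: merge R1<->R2 -> R1=(0,4,0) R2=(0,4,0)
Op 6: merge R1<->R0 -> R1=(0,4,0) R0=(0,4,0)
Op 7: merge R1<->R2 -> R1=(0,4,0) R2=(0,4,0)
Op 8: inc R0 by 5 -> R0=(5,4,0) value=9
Op 9: merge R1<->R0 -> R1=(5,4,0) R0=(5,4,0)
Op 10: inc R1 by 1 -> R1=(5,5,0) value=10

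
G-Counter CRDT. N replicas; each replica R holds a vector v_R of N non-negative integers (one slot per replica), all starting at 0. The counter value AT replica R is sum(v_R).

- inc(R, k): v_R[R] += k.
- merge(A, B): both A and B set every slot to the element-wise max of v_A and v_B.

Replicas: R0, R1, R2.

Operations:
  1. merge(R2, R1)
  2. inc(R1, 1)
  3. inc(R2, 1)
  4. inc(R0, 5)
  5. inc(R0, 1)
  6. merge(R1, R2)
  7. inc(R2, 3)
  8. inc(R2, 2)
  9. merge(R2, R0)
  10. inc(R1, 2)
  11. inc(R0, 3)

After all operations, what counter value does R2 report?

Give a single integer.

Answer: 13

Derivation:
Op 1: merge R2<->R1 -> R2=(0,0,0) R1=(0,0,0)
Op 2: inc R1 by 1 -> R1=(0,1,0) value=1
Op 3: inc R2 by 1 -> R2=(0,0,1) value=1
Op 4: inc R0 by 5 -> R0=(5,0,0) value=5
Op 5: inc R0 by 1 -> R0=(6,0,0) value=6
Op 6: merge R1<->R2 -> R1=(0,1,1) R2=(0,1,1)
Op 7: inc R2 by 3 -> R2=(0,1,4) value=5
Op 8: inc R2 by 2 -> R2=(0,1,6) value=7
Op 9: merge R2<->R0 -> R2=(6,1,6) R0=(6,1,6)
Op 10: inc R1 by 2 -> R1=(0,3,1) value=4
Op 11: inc R0 by 3 -> R0=(9,1,6) value=16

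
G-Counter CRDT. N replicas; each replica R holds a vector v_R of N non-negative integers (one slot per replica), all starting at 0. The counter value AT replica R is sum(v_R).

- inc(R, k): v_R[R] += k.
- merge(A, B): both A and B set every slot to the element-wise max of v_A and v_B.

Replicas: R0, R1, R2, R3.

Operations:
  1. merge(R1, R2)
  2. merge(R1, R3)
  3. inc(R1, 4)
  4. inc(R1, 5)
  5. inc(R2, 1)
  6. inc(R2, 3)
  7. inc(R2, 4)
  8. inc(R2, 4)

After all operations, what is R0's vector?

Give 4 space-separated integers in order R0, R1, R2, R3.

Answer: 0 0 0 0

Derivation:
Op 1: merge R1<->R2 -> R1=(0,0,0,0) R2=(0,0,0,0)
Op 2: merge R1<->R3 -> R1=(0,0,0,0) R3=(0,0,0,0)
Op 3: inc R1 by 4 -> R1=(0,4,0,0) value=4
Op 4: inc R1 by 5 -> R1=(0,9,0,0) value=9
Op 5: inc R2 by 1 -> R2=(0,0,1,0) value=1
Op 6: inc R2 by 3 -> R2=(0,0,4,0) value=4
Op 7: inc R2 by 4 -> R2=(0,0,8,0) value=8
Op 8: inc R2 by 4 -> R2=(0,0,12,0) value=12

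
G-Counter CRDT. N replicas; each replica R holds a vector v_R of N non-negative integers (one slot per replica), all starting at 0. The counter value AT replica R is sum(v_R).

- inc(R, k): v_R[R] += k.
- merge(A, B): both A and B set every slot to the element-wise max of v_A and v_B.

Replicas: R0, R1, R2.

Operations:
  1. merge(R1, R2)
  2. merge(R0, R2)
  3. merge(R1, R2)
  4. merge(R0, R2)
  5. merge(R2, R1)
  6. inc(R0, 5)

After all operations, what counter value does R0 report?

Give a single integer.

Op 1: merge R1<->R2 -> R1=(0,0,0) R2=(0,0,0)
Op 2: merge R0<->R2 -> R0=(0,0,0) R2=(0,0,0)
Op 3: merge R1<->R2 -> R1=(0,0,0) R2=(0,0,0)
Op 4: merge R0<->R2 -> R0=(0,0,0) R2=(0,0,0)
Op 5: merge R2<->R1 -> R2=(0,0,0) R1=(0,0,0)
Op 6: inc R0 by 5 -> R0=(5,0,0) value=5

Answer: 5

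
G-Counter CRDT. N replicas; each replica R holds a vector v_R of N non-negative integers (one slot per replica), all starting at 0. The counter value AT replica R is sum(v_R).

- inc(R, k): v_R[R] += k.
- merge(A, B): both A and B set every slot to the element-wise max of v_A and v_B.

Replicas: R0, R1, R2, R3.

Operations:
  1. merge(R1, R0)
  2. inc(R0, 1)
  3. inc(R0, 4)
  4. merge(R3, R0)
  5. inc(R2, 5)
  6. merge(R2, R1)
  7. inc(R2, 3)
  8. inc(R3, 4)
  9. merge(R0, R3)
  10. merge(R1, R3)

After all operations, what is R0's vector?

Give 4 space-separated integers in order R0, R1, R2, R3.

Answer: 5 0 0 4

Derivation:
Op 1: merge R1<->R0 -> R1=(0,0,0,0) R0=(0,0,0,0)
Op 2: inc R0 by 1 -> R0=(1,0,0,0) value=1
Op 3: inc R0 by 4 -> R0=(5,0,0,0) value=5
Op 4: merge R3<->R0 -> R3=(5,0,0,0) R0=(5,0,0,0)
Op 5: inc R2 by 5 -> R2=(0,0,5,0) value=5
Op 6: merge R2<->R1 -> R2=(0,0,5,0) R1=(0,0,5,0)
Op 7: inc R2 by 3 -> R2=(0,0,8,0) value=8
Op 8: inc R3 by 4 -> R3=(5,0,0,4) value=9
Op 9: merge R0<->R3 -> R0=(5,0,0,4) R3=(5,0,0,4)
Op 10: merge R1<->R3 -> R1=(5,0,5,4) R3=(5,0,5,4)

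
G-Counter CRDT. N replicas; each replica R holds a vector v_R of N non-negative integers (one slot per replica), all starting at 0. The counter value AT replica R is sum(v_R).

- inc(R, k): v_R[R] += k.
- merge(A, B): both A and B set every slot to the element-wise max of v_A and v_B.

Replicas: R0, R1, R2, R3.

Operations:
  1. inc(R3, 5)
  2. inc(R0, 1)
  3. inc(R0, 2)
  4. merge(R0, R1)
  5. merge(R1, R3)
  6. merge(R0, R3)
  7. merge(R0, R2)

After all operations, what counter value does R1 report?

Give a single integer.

Op 1: inc R3 by 5 -> R3=(0,0,0,5) value=5
Op 2: inc R0 by 1 -> R0=(1,0,0,0) value=1
Op 3: inc R0 by 2 -> R0=(3,0,0,0) value=3
Op 4: merge R0<->R1 -> R0=(3,0,0,0) R1=(3,0,0,0)
Op 5: merge R1<->R3 -> R1=(3,0,0,5) R3=(3,0,0,5)
Op 6: merge R0<->R3 -> R0=(3,0,0,5) R3=(3,0,0,5)
Op 7: merge R0<->R2 -> R0=(3,0,0,5) R2=(3,0,0,5)

Answer: 8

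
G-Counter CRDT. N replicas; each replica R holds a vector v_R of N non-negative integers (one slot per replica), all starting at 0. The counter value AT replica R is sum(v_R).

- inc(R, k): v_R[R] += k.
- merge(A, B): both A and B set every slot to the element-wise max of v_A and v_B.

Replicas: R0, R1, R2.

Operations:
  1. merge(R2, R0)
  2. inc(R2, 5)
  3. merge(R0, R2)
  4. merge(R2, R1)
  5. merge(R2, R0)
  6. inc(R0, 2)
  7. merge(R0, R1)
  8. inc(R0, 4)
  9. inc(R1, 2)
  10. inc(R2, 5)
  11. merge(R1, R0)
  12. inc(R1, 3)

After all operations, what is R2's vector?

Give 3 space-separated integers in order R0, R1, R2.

Answer: 0 0 10

Derivation:
Op 1: merge R2<->R0 -> R2=(0,0,0) R0=(0,0,0)
Op 2: inc R2 by 5 -> R2=(0,0,5) value=5
Op 3: merge R0<->R2 -> R0=(0,0,5) R2=(0,0,5)
Op 4: merge R2<->R1 -> R2=(0,0,5) R1=(0,0,5)
Op 5: merge R2<->R0 -> R2=(0,0,5) R0=(0,0,5)
Op 6: inc R0 by 2 -> R0=(2,0,5) value=7
Op 7: merge R0<->R1 -> R0=(2,0,5) R1=(2,0,5)
Op 8: inc R0 by 4 -> R0=(6,0,5) value=11
Op 9: inc R1 by 2 -> R1=(2,2,5) value=9
Op 10: inc R2 by 5 -> R2=(0,0,10) value=10
Op 11: merge R1<->R0 -> R1=(6,2,5) R0=(6,2,5)
Op 12: inc R1 by 3 -> R1=(6,5,5) value=16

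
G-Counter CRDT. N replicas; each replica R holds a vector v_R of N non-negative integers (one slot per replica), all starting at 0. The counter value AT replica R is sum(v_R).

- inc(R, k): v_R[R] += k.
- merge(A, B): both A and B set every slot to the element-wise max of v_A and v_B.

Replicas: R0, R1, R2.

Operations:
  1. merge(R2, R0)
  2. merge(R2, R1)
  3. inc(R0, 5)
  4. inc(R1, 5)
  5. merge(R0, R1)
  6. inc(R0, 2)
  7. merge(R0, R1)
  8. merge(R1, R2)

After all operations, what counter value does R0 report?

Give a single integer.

Answer: 12

Derivation:
Op 1: merge R2<->R0 -> R2=(0,0,0) R0=(0,0,0)
Op 2: merge R2<->R1 -> R2=(0,0,0) R1=(0,0,0)
Op 3: inc R0 by 5 -> R0=(5,0,0) value=5
Op 4: inc R1 by 5 -> R1=(0,5,0) value=5
Op 5: merge R0<->R1 -> R0=(5,5,0) R1=(5,5,0)
Op 6: inc R0 by 2 -> R0=(7,5,0) value=12
Op 7: merge R0<->R1 -> R0=(7,5,0) R1=(7,5,0)
Op 8: merge R1<->R2 -> R1=(7,5,0) R2=(7,5,0)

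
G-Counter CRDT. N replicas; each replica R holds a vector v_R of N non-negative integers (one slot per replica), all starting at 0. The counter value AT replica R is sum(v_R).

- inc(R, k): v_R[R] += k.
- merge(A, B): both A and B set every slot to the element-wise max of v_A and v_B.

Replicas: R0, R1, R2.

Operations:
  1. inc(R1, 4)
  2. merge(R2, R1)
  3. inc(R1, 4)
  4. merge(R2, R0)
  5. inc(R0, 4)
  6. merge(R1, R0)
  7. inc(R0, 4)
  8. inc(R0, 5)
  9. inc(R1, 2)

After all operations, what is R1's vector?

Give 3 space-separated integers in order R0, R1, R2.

Answer: 4 10 0

Derivation:
Op 1: inc R1 by 4 -> R1=(0,4,0) value=4
Op 2: merge R2<->R1 -> R2=(0,4,0) R1=(0,4,0)
Op 3: inc R1 by 4 -> R1=(0,8,0) value=8
Op 4: merge R2<->R0 -> R2=(0,4,0) R0=(0,4,0)
Op 5: inc R0 by 4 -> R0=(4,4,0) value=8
Op 6: merge R1<->R0 -> R1=(4,8,0) R0=(4,8,0)
Op 7: inc R0 by 4 -> R0=(8,8,0) value=16
Op 8: inc R0 by 5 -> R0=(13,8,0) value=21
Op 9: inc R1 by 2 -> R1=(4,10,0) value=14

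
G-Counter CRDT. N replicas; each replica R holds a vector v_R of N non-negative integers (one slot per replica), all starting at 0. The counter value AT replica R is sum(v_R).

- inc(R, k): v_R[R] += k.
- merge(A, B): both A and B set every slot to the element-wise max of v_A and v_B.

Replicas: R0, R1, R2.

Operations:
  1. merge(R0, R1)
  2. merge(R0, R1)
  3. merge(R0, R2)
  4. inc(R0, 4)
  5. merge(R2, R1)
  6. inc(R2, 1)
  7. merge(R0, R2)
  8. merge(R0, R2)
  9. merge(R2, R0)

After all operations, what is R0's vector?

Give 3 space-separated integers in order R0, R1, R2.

Answer: 4 0 1

Derivation:
Op 1: merge R0<->R1 -> R0=(0,0,0) R1=(0,0,0)
Op 2: merge R0<->R1 -> R0=(0,0,0) R1=(0,0,0)
Op 3: merge R0<->R2 -> R0=(0,0,0) R2=(0,0,0)
Op 4: inc R0 by 4 -> R0=(4,0,0) value=4
Op 5: merge R2<->R1 -> R2=(0,0,0) R1=(0,0,0)
Op 6: inc R2 by 1 -> R2=(0,0,1) value=1
Op 7: merge R0<->R2 -> R0=(4,0,1) R2=(4,0,1)
Op 8: merge R0<->R2 -> R0=(4,0,1) R2=(4,0,1)
Op 9: merge R2<->R0 -> R2=(4,0,1) R0=(4,0,1)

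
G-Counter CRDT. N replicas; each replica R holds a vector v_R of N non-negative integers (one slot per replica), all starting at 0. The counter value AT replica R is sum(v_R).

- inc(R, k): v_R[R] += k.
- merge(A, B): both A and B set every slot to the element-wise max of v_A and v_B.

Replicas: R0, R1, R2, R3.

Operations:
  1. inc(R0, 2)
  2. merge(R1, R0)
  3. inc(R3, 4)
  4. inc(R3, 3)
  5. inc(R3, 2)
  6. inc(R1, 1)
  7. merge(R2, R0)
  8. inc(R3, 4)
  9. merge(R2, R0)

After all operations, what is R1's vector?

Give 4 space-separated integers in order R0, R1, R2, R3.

Op 1: inc R0 by 2 -> R0=(2,0,0,0) value=2
Op 2: merge R1<->R0 -> R1=(2,0,0,0) R0=(2,0,0,0)
Op 3: inc R3 by 4 -> R3=(0,0,0,4) value=4
Op 4: inc R3 by 3 -> R3=(0,0,0,7) value=7
Op 5: inc R3 by 2 -> R3=(0,0,0,9) value=9
Op 6: inc R1 by 1 -> R1=(2,1,0,0) value=3
Op 7: merge R2<->R0 -> R2=(2,0,0,0) R0=(2,0,0,0)
Op 8: inc R3 by 4 -> R3=(0,0,0,13) value=13
Op 9: merge R2<->R0 -> R2=(2,0,0,0) R0=(2,0,0,0)

Answer: 2 1 0 0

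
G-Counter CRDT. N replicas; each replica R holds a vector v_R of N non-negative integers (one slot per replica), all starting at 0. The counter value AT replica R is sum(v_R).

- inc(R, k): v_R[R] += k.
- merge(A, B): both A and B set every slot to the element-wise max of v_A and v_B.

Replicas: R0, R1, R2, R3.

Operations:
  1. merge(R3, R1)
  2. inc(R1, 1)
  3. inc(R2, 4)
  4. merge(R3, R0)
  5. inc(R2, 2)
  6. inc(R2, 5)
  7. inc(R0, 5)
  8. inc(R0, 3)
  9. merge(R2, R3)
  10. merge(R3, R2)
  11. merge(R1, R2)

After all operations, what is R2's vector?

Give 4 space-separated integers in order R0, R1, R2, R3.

Op 1: merge R3<->R1 -> R3=(0,0,0,0) R1=(0,0,0,0)
Op 2: inc R1 by 1 -> R1=(0,1,0,0) value=1
Op 3: inc R2 by 4 -> R2=(0,0,4,0) value=4
Op 4: merge R3<->R0 -> R3=(0,0,0,0) R0=(0,0,0,0)
Op 5: inc R2 by 2 -> R2=(0,0,6,0) value=6
Op 6: inc R2 by 5 -> R2=(0,0,11,0) value=11
Op 7: inc R0 by 5 -> R0=(5,0,0,0) value=5
Op 8: inc R0 by 3 -> R0=(8,0,0,0) value=8
Op 9: merge R2<->R3 -> R2=(0,0,11,0) R3=(0,0,11,0)
Op 10: merge R3<->R2 -> R3=(0,0,11,0) R2=(0,0,11,0)
Op 11: merge R1<->R2 -> R1=(0,1,11,0) R2=(0,1,11,0)

Answer: 0 1 11 0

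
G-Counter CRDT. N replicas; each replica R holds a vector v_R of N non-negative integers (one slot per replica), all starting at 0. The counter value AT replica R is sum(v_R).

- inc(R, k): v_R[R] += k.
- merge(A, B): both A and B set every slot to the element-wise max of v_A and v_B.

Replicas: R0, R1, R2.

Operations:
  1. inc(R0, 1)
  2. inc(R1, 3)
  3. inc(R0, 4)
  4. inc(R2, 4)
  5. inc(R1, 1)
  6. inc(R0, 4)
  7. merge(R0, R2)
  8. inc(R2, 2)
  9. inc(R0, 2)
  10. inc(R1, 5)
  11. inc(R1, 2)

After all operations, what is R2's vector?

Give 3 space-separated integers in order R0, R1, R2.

Answer: 9 0 6

Derivation:
Op 1: inc R0 by 1 -> R0=(1,0,0) value=1
Op 2: inc R1 by 3 -> R1=(0,3,0) value=3
Op 3: inc R0 by 4 -> R0=(5,0,0) value=5
Op 4: inc R2 by 4 -> R2=(0,0,4) value=4
Op 5: inc R1 by 1 -> R1=(0,4,0) value=4
Op 6: inc R0 by 4 -> R0=(9,0,0) value=9
Op 7: merge R0<->R2 -> R0=(9,0,4) R2=(9,0,4)
Op 8: inc R2 by 2 -> R2=(9,0,6) value=15
Op 9: inc R0 by 2 -> R0=(11,0,4) value=15
Op 10: inc R1 by 5 -> R1=(0,9,0) value=9
Op 11: inc R1 by 2 -> R1=(0,11,0) value=11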